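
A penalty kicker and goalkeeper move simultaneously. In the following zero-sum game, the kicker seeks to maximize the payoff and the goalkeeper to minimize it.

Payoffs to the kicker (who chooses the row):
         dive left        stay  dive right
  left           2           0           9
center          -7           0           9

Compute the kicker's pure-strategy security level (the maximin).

0

The worst-case payoff for each row is left: 0, center: -7.
The best of these is 0.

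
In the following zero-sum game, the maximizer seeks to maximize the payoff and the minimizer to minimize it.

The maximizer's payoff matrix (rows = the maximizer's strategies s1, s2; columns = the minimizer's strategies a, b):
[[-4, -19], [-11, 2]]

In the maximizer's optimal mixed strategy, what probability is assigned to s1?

13/28

Row minima are -19 and -11, so the maximizer's maximin is -11; column maxima are -4 and 2, so the minimizer's minimax is -4. These differ, so the equilibrium is in mixed strategies.
Let the maximizer play s1 with probability p. The minimizer is indifferent when −4p − 11(1−p) = −19p + 2(1−p), giving p = 13/28.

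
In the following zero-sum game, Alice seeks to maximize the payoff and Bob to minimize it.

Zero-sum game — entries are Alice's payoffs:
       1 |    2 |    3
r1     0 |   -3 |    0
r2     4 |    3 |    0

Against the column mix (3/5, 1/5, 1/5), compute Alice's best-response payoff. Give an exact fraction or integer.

3

r1: (0)·(3/5) + (-3)·(1/5) + (0)·(1/5) = -3/5.
r2: (4)·(3/5) + (3)·(1/5) + (0)·(1/5) = 3.
The best pure response is r2 with expected payoff 3.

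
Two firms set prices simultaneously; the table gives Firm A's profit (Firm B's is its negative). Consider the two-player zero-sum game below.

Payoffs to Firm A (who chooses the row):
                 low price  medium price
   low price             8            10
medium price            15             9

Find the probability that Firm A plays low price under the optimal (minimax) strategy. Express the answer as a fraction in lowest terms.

Row minima are 8 and 9, so Firm A's maximin is 9; column maxima are 15 and 10, so Firm B's minimax is 10. These differ, so the equilibrium is in mixed strategies.
Let Firm A play low price with probability p. Firm B is indifferent when 8p + 15(1−p) = 10p + 9(1−p), giving p = 3/4.

3/4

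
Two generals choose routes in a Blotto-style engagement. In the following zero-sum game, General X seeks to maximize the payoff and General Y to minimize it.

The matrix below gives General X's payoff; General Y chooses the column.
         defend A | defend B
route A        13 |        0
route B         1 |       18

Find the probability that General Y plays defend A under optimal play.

3/5

Row minima are 0 and 1, so General X's maximin is 1; column maxima are 13 and 18, so General Y's minimax is 13. These differ, so the equilibrium is in mixed strategies.
Let General Y play defend A with probability q. General X is indifferent when 13q = q + 18(1−q), giving q = 3/5.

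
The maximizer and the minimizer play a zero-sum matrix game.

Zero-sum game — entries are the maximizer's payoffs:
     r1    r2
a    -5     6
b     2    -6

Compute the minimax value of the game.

Row minima are -5 and -6, so the maximizer's maximin is -5; column maxima are 2 and 6, so the minimizer's minimax is 2. These differ, so the equilibrium is in mixed strategies.
Let the maximizer play a with probability p. The minimizer is indifferent when −5p + 2(1−p) = 6p − 6(1−p), giving p = 8/19.
Let the minimizer play r1 with probability q. The maximizer is indifferent when −5q + 6(1−q) = 2q − 6(1−q), giving q = 12/19.
The value is -5·(12/19) + (6)·(7/19) = -18/19.

-18/19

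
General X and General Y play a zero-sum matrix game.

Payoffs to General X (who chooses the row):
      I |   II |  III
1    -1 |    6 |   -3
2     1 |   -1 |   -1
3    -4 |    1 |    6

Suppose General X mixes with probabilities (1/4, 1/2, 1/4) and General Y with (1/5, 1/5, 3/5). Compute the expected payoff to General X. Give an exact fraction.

Against (1/5, 1/5, 3/5), each row's expected payoff is 1: -4/5; 2: -3/5; 3: 3.
Taking the (1/4, 1/2, 1/4)-weighted average: (1/4)·(-4/5) + (1/2)·(-3/5) + (1/4)·(3) = 1/4.

1/4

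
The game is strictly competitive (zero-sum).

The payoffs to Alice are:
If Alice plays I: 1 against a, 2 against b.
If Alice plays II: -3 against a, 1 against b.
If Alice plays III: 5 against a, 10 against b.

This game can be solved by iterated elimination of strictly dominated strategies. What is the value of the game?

Row II is strictly dominated by row I (1>-3, 2>1); eliminate II.
Column b is strictly dominated by a for Bob (1<2, 5<10); eliminate b.
Row I is strictly dominated by row III (5>1); eliminate I.
Only (III, a) remains, with payoff 5.

5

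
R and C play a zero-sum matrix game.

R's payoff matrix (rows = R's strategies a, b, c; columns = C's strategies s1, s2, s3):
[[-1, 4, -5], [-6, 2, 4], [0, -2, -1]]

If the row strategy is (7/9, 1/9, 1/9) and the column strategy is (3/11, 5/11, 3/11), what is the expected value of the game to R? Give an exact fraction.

Against (3/11, 5/11, 3/11), each row's expected payoff is a: 2/11; b: 4/11; c: -13/11.
Taking the (7/9, 1/9, 1/9)-weighted average: (7/9)·(2/11) + (1/9)·(4/11) + (1/9)·(-13/11) = 5/99.

5/99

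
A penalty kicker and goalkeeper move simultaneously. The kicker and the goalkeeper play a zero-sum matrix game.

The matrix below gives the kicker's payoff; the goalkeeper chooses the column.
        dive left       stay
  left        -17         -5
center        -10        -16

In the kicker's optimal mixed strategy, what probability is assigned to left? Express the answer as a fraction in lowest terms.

Row minima are -17 and -16, so the kicker's maximin is -16; column maxima are -10 and -5, so the goalkeeper's minimax is -10. These differ, so the equilibrium is in mixed strategies.
Let the kicker play left with probability p. The goalkeeper is indifferent when −17p − 10(1−p) = −5p − 16(1−p), giving p = 1/3.

1/3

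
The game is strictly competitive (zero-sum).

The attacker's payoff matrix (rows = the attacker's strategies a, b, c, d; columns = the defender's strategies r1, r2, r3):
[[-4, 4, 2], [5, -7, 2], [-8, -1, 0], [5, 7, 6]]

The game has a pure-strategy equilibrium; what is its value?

Row minima: -4, -7, -8, 5 → the attacker's maximin is 5.
Column maxima: 5, 7, 6 → the defender's minimax is 5.
They coincide at (d, r1), so the value is 5.

5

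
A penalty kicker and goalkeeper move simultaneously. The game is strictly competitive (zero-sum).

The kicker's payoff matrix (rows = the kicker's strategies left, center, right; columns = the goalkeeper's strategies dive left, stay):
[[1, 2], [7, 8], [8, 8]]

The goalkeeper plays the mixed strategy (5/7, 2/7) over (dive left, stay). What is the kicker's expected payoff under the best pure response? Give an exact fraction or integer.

left: (1)·(5/7) + (2)·(2/7) = 9/7.
center: (7)·(5/7) + (8)·(2/7) = 51/7.
right: (8)·(5/7) + (8)·(2/7) = 8.
The best pure response is right with expected payoff 8.

8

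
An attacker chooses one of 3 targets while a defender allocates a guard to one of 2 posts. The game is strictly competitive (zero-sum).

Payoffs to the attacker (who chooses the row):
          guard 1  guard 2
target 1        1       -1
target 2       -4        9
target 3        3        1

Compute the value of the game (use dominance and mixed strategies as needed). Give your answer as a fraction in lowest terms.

Row target 1 is strictly dominated by row target 3, so the attacker never plays it.
The remaining 2×2 game on (target 2, target 3) × (guard 1, guard 2) has no saddle point. Let the attacker play target 2 with probability p; indifference gives −4p + 3(1−p) = 9p + (1−p), so p = 2/15.
Similarly the defender's optimal q on guard 1 is 8/15, and the value is -4·(8/15) + (9)·(7/15) = 31/15.

31/15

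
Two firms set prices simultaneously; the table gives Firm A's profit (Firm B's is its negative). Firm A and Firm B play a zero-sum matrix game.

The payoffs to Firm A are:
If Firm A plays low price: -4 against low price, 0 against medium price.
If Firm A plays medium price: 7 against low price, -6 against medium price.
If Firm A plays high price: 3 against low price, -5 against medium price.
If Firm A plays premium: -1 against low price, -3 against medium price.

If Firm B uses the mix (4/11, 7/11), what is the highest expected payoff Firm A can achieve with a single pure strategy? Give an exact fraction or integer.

-14/11

low price: (-4)·(4/11) + (0)·(7/11) = -16/11.
medium price: (7)·(4/11) + (-6)·(7/11) = -14/11.
high price: (3)·(4/11) + (-5)·(7/11) = -23/11.
premium: (-1)·(4/11) + (-3)·(7/11) = -25/11.
The best pure response is medium price with expected payoff -14/11.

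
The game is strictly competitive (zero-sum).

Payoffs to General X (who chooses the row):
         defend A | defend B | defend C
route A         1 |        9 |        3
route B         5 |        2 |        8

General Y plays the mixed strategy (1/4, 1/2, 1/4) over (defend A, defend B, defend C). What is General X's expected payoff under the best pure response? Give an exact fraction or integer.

11/2

route A: (1)·(1/4) + (9)·(1/2) + (3)·(1/4) = 11/2.
route B: (5)·(1/4) + (2)·(1/2) + (8)·(1/4) = 17/4.
The best pure response is route A with expected payoff 11/2.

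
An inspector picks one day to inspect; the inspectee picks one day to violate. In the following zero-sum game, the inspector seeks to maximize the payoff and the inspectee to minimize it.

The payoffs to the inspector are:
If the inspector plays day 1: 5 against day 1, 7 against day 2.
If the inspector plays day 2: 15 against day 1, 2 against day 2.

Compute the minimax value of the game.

Row minima are 5 and 2, so the inspector's maximin is 5; column maxima are 15 and 7, so the inspectee's minimax is 7. These differ, so the equilibrium is in mixed strategies.
Let the inspector play day 1 with probability p. The inspectee is indifferent when 5p + 15(1−p) = 7p + 2(1−p), giving p = 13/15.
Let the inspectee play day 1 with probability q. The inspector is indifferent when 5q + 7(1−q) = 15q + 2(1−q), giving q = 1/3.
The value is 5·(1/3) + (7)·(2/3) = 19/3.

19/3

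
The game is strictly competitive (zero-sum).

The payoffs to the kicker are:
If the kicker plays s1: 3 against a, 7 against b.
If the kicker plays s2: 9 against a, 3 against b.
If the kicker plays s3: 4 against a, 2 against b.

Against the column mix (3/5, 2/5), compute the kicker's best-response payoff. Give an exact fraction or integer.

s1: (3)·(3/5) + (7)·(2/5) = 23/5.
s2: (9)·(3/5) + (3)·(2/5) = 33/5.
s3: (4)·(3/5) + (2)·(2/5) = 16/5.
The best pure response is s2 with expected payoff 33/5.

33/5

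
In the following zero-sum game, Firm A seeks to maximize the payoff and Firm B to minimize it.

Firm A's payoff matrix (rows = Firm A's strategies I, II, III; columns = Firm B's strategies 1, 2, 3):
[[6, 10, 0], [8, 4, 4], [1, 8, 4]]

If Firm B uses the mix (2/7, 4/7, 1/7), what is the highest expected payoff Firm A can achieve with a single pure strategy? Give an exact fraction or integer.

52/7

I: (6)·(2/7) + (10)·(4/7) + (0)·(1/7) = 52/7.
II: (8)·(2/7) + (4)·(4/7) + (4)·(1/7) = 36/7.
III: (1)·(2/7) + (8)·(4/7) + (4)·(1/7) = 38/7.
The best pure response is I with expected payoff 52/7.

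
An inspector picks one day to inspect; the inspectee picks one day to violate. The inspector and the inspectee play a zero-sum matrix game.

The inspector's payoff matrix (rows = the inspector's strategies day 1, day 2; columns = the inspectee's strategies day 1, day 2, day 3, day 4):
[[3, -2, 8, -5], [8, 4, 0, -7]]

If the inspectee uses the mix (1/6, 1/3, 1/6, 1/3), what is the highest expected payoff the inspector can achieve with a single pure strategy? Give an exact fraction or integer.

1/3

day 1: (3)·(1/6) + (-2)·(1/3) + (8)·(1/6) + (-5)·(1/3) = -1/2.
day 2: (8)·(1/6) + (4)·(1/3) + (0)·(1/6) + (-7)·(1/3) = 1/3.
The best pure response is day 2 with expected payoff 1/3.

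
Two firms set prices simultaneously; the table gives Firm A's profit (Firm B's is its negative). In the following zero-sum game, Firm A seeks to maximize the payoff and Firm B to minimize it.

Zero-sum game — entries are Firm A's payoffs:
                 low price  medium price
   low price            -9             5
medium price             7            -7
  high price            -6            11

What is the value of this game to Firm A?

Row low price is strictly dominated by row high price, so Firm A never plays it.
The remaining 2×2 game on (medium price, high price) × (low price, medium price) has no saddle point. Let Firm A play medium price with probability p; indifference gives 7p − 6(1−p) = −7p + 11(1−p), so p = 17/31.
Similarly Firm B's optimal q on low price is 18/31, and the value is 7·(18/31) + (-7)·(13/31) = 35/31.

35/31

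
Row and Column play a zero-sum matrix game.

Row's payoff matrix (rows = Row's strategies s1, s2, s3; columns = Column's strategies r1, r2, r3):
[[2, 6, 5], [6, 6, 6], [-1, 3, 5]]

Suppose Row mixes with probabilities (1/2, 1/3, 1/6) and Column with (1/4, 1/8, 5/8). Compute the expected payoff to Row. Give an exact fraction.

227/48

Against (1/4, 1/8, 5/8), each row's expected payoff is s1: 35/8; s2: 6; s3: 13/4.
Taking the (1/2, 1/3, 1/6)-weighted average: (1/2)·(35/8) + (1/3)·(6) + (1/6)·(13/4) = 227/48.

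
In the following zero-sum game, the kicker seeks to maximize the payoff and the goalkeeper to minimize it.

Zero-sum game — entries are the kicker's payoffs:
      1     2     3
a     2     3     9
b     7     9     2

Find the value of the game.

Column 2 is strictly dominated by 1 for the goalkeeper (it gives the kicker more in every row).
The remaining 2×2 game on (a, b) × (1, 3) has no saddle point. Let the kicker play a with probability p; indifference gives 2p + 7(1−p) = 9p + 2(1−p), so p = 5/12.
Similarly the goalkeeper's optimal q on 1 is 7/12, and the value is 2·(7/12) + (9)·(5/12) = 59/12.

59/12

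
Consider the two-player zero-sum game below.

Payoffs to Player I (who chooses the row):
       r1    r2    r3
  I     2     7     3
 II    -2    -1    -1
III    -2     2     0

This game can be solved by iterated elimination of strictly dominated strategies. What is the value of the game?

2

Row III is strictly dominated by row I (2>-2, 7>2, 3>0); eliminate III.
Row II is strictly dominated by row I (2>-2, 7>-1, 3>-1); eliminate II.
Column r3 is strictly dominated by r1 for Player II (2<3); eliminate r3.
Column r2 is strictly dominated by r1 for Player II (2<7); eliminate r2.
Only (I, r1) remains, with payoff 2.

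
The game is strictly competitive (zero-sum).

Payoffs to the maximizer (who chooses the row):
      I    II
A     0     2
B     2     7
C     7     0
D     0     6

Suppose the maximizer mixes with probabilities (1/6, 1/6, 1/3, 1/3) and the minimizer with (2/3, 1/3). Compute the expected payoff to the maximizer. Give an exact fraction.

Against (2/3, 1/3), each row's expected payoff is A: 2/3; B: 11/3; C: 14/3; D: 2.
Taking the (1/6, 1/6, 1/3, 1/3)-weighted average: (1/6)·(2/3) + (1/6)·(11/3) + (1/3)·(14/3) + (1/3)·(2) = 53/18.

53/18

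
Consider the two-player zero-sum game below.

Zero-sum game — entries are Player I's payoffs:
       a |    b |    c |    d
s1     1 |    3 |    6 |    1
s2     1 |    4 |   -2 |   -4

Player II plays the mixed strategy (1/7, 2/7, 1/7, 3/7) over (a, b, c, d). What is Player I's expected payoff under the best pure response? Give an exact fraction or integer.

16/7

s1: (1)·(1/7) + (3)·(2/7) + (6)·(1/7) + (1)·(3/7) = 16/7.
s2: (1)·(1/7) + (4)·(2/7) + (-2)·(1/7) + (-4)·(3/7) = -5/7.
The best pure response is s1 with expected payoff 16/7.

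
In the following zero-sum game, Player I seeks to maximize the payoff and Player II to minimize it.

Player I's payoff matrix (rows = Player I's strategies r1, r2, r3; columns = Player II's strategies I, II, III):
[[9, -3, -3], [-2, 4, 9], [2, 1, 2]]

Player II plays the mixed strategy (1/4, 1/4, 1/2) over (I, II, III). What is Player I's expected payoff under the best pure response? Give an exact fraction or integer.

r1: (9)·(1/4) + (-3)·(1/4) + (-3)·(1/2) = 0.
r2: (-2)·(1/4) + (4)·(1/4) + (9)·(1/2) = 5.
r3: (2)·(1/4) + (1)·(1/4) + (2)·(1/2) = 7/4.
The best pure response is r2 with expected payoff 5.

5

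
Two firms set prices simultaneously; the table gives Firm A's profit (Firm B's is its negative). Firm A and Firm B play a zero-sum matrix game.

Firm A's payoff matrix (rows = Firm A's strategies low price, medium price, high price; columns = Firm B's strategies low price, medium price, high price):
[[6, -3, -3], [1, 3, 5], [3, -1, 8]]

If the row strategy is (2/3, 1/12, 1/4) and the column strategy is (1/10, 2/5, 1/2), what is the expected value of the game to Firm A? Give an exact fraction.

Against (1/10, 2/5, 1/2), each row's expected payoff is low price: -21/10; medium price: 19/5; high price: 39/10.
Taking the (2/3, 1/12, 1/4)-weighted average: (2/3)·(-21/10) + (1/12)·(19/5) + (1/4)·(39/10) = -13/120.

-13/120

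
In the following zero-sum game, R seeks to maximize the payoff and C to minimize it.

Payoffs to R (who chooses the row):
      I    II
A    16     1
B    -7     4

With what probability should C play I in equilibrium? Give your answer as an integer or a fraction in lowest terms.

Row minima are 1 and -7, so R's maximin is 1; column maxima are 16 and 4, so C's minimax is 4. These differ, so the equilibrium is in mixed strategies.
Let C play I with probability q. R is indifferent when 16q + (1−q) = −7q + 4(1−q), giving q = 3/26.

3/26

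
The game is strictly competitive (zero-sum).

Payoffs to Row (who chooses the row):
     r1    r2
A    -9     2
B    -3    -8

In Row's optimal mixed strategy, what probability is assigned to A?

5/16

Row minima are -9 and -8, so Row's maximin is -8; column maxima are -3 and 2, so Column's minimax is -3. These differ, so the equilibrium is in mixed strategies.
Let Row play A with probability p. Column is indifferent when −9p − 3(1−p) = 2p − 8(1−p), giving p = 5/16.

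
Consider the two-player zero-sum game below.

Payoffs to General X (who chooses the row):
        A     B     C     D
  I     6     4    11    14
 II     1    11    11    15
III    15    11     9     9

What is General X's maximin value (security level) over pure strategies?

The worst-case payoff for each row is I: 4, II: 1, III: 9.
The best of these is 9.

9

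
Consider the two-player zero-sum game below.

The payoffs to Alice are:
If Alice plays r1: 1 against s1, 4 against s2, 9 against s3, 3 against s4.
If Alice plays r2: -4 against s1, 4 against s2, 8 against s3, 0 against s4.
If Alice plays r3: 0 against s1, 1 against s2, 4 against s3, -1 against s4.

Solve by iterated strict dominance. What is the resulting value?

Row r3 is strictly dominated by row r1 (1>0, 4>1, 9>4, 3>-1); eliminate r3.
Column s4 is strictly dominated by s1 for Bob (1<3, -4<0); eliminate s4.
Column s3 is strictly dominated by s1 for Bob (1<9, -4<8); eliminate s3.
Column s2 is strictly dominated by s1 for Bob (1<4, -4<4); eliminate s2.
Row r2 is strictly dominated by row r1 (1>-4); eliminate r2.
Only (r1, s1) remains, with payoff 1.

1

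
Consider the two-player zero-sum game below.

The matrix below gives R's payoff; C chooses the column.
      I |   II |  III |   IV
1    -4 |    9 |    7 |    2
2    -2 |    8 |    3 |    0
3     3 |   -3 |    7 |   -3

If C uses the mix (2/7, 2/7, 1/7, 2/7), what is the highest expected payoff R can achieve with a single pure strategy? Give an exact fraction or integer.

3

1: (-4)·(2/7) + (9)·(2/7) + (7)·(1/7) + (2)·(2/7) = 3.
2: (-2)·(2/7) + (8)·(2/7) + (3)·(1/7) + (0)·(2/7) = 15/7.
3: (3)·(2/7) + (-3)·(2/7) + (7)·(1/7) + (-3)·(2/7) = 1/7.
The best pure response is 1 with expected payoff 3.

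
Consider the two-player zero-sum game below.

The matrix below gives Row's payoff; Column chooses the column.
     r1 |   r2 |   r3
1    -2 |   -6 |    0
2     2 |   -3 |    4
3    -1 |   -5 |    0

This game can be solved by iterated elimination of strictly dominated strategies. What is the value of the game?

-3

Row 3 is strictly dominated by row 2 (2>-1, -3>-5, 4>0); eliminate 3.
Column r1 is strictly dominated by r2 for Column (-6<-2, -3<2); eliminate r1.
Column r3 is strictly dominated by r2 for Column (-6<0, -3<4); eliminate r3.
Row 1 is strictly dominated by row 2 (-3>-6); eliminate 1.
Only (2, r2) remains, with payoff -3.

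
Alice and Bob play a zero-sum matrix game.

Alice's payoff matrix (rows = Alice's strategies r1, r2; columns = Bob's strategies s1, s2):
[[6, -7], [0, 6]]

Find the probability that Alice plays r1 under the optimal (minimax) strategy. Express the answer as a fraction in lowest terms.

Row minima are -7 and 0, so Alice's maximin is 0; column maxima are 6 and 6, so Bob's minimax is 6. These differ, so the equilibrium is in mixed strategies.
Let Alice play r1 with probability p. Bob is indifferent when 6p = −7p + 6(1−p), giving p = 6/19.

6/19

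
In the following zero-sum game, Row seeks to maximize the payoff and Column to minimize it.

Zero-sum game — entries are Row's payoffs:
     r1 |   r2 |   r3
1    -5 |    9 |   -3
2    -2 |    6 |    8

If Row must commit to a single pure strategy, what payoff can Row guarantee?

The worst-case payoff for each row is 1: -5, 2: -2.
The best of these is -2.

-2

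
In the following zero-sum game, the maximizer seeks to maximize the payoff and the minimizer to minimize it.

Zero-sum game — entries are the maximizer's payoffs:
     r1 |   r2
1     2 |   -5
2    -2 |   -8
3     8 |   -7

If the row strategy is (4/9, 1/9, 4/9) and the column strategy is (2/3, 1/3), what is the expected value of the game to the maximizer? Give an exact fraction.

Against (2/3, 1/3), each row's expected payoff is 1: -1/3; 2: -4; 3: 3.
Taking the (4/9, 1/9, 4/9)-weighted average: (4/9)·(-1/3) + (1/9)·(-4) + (4/9)·(3) = 20/27.

20/27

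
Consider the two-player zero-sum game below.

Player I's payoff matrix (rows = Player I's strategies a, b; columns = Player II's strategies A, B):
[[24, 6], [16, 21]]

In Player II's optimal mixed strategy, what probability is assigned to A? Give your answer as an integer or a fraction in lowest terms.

Row minima are 6 and 16, so Player I's maximin is 16; column maxima are 24 and 21, so Player II's minimax is 21. These differ, so the equilibrium is in mixed strategies.
Let Player II play A with probability q. Player I is indifferent when 24q + 6(1−q) = 16q + 21(1−q), giving q = 15/23.

15/23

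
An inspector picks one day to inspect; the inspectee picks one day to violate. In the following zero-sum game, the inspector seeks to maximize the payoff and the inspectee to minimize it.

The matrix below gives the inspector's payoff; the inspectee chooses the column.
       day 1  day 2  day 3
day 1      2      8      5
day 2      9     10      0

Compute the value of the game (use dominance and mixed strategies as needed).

Column day 2 is strictly dominated by day 1 for the inspectee (it gives the inspector more in every row).
The remaining 2×2 game on (day 1, day 2) × (day 1, day 3) has no saddle point. Let the inspector play day 1 with probability p; indifference gives 2p + 9(1−p) = 5p, so p = 3/4.
Similarly the inspectee's optimal q on day 1 is 5/12, and the value is 2·(5/12) + (5)·(7/12) = 15/4.

15/4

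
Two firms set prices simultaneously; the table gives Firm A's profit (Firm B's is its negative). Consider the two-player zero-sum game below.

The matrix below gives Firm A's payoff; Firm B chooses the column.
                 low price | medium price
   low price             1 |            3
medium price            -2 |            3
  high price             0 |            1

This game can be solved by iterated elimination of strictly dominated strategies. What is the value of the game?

Column medium price is strictly dominated by low price for Firm B (1<3, -2<3, 0<1); eliminate medium price.
Row medium price is strictly dominated by row low price (1>-2); eliminate medium price.
Row high price is strictly dominated by row low price (1>0); eliminate high price.
Only (low price, low price) remains, with payoff 1.

1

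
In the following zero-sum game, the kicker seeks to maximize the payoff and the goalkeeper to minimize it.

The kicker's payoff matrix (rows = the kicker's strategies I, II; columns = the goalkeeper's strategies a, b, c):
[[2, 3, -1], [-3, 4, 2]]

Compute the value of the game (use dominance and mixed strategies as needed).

1/8

Column b is strictly dominated by c for the goalkeeper (it gives the kicker more in every row).
The remaining 2×2 game on (I, II) × (a, c) has no saddle point. Let the kicker play I with probability p; indifference gives 2p − 3(1−p) = −p + 2(1−p), so p = 5/8.
Similarly the goalkeeper's optimal q on a is 3/8, and the value is 2·(3/8) + (-1)·(5/8) = 1/8.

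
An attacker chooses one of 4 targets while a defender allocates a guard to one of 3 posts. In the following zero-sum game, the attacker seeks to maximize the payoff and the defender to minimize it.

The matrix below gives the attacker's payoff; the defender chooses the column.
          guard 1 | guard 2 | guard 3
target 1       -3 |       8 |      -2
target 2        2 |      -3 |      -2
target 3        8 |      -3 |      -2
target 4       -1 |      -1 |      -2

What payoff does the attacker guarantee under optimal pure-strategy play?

Row minima: -3, -3, -3, -2 → the attacker's maximin is -2.
Column maxima: 8, 8, -2 → the defender's minimax is -2.
They coincide at (target 4, guard 3), so the value is -2.

-2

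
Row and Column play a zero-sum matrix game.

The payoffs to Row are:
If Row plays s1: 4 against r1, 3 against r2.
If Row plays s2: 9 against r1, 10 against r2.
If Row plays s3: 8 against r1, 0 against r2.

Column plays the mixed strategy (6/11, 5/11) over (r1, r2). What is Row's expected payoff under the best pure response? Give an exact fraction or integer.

104/11

s1: (4)·(6/11) + (3)·(5/11) = 39/11.
s2: (9)·(6/11) + (10)·(5/11) = 104/11.
s3: (8)·(6/11) + (0)·(5/11) = 48/11.
The best pure response is s2 with expected payoff 104/11.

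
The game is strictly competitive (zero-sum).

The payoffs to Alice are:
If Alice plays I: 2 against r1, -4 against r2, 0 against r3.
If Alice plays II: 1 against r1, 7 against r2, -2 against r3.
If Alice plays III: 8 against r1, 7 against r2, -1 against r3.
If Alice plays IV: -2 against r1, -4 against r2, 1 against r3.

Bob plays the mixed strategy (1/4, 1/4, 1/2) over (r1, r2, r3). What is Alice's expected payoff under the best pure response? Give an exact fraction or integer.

13/4

I: (2)·(1/4) + (-4)·(1/4) + (0)·(1/2) = -1/2.
II: (1)·(1/4) + (7)·(1/4) + (-2)·(1/2) = 1.
III: (8)·(1/4) + (7)·(1/4) + (-1)·(1/2) = 13/4.
IV: (-2)·(1/4) + (-4)·(1/4) + (1)·(1/2) = -1.
The best pure response is III with expected payoff 13/4.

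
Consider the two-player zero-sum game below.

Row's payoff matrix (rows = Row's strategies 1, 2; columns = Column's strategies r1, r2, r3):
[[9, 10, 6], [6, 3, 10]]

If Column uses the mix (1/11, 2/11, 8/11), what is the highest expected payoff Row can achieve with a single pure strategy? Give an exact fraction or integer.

92/11

1: (9)·(1/11) + (10)·(2/11) + (6)·(8/11) = 7.
2: (6)·(1/11) + (3)·(2/11) + (10)·(8/11) = 92/11.
The best pure response is 2 with expected payoff 92/11.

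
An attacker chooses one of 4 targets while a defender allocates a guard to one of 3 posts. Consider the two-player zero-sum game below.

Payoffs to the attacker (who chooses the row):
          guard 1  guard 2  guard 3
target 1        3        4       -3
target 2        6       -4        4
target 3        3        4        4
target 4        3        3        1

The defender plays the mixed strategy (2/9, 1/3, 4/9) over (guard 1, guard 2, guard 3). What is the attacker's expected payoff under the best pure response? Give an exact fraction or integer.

34/9

target 1: (3)·(2/9) + (4)·(1/3) + (-3)·(4/9) = 2/3.
target 2: (6)·(2/9) + (-4)·(1/3) + (4)·(4/9) = 16/9.
target 3: (3)·(2/9) + (4)·(1/3) + (4)·(4/9) = 34/9.
target 4: (3)·(2/9) + (3)·(1/3) + (1)·(4/9) = 19/9.
The best pure response is target 3 with expected payoff 34/9.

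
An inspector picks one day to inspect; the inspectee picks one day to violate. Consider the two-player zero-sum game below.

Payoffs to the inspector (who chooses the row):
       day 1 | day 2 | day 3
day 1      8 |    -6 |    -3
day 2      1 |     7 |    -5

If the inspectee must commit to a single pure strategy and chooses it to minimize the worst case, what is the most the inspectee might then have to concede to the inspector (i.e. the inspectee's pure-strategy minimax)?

The worst case (largest entry) in each column is day 1: 8, day 2: 7, day 3: -3.
The best (smallest) of these is -3.

-3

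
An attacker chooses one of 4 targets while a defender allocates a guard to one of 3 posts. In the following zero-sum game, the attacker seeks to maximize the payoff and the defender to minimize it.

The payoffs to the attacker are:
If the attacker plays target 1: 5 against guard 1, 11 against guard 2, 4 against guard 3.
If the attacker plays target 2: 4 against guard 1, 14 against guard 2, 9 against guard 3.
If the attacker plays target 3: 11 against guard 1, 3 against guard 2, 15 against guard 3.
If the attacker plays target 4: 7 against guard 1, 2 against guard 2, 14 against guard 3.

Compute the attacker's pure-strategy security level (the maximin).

The worst-case payoff for each row is target 1: 4, target 2: 4, target 3: 3, target 4: 2.
The best of these is 4.

4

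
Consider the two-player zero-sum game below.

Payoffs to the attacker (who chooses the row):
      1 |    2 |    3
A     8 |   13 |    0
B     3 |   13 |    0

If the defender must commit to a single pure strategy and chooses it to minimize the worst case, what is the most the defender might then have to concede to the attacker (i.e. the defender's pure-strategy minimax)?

The worst case (largest entry) in each column is 1: 8, 2: 13, 3: 0.
The best (smallest) of these is 0.

0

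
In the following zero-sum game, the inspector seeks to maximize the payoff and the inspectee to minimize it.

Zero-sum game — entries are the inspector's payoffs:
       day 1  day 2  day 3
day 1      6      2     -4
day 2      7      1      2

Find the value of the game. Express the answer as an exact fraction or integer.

Column day 1 is strictly dominated by day 2 for the inspectee (it gives the inspector more in every row).
The remaining 2×2 game on (day 1, day 2) × (day 2, day 3) has no saddle point. Let the inspector play day 1 with probability p; indifference gives 2p + (1−p) = −4p + 2(1−p), so p = 1/7.
Similarly the inspectee's optimal q on day 2 is 6/7, and the value is 2·(6/7) + (-4)·(1/7) = 8/7.

8/7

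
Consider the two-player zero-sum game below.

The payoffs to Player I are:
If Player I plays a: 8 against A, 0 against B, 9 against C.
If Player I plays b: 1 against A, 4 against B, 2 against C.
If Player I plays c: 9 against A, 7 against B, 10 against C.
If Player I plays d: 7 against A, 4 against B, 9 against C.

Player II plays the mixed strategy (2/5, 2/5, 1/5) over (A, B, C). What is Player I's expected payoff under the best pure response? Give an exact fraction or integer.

42/5

a: (8)·(2/5) + (0)·(2/5) + (9)·(1/5) = 5.
b: (1)·(2/5) + (4)·(2/5) + (2)·(1/5) = 12/5.
c: (9)·(2/5) + (7)·(2/5) + (10)·(1/5) = 42/5.
d: (7)·(2/5) + (4)·(2/5) + (9)·(1/5) = 31/5.
The best pure response is c with expected payoff 42/5.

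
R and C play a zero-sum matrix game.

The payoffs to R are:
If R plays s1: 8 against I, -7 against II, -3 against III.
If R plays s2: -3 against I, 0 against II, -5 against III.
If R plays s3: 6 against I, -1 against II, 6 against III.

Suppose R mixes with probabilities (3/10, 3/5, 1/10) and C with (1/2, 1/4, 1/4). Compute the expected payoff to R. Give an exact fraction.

-31/40

Against (1/2, 1/4, 1/4), each row's expected payoff is s1: 3/2; s2: -11/4; s3: 17/4.
Taking the (3/10, 3/5, 1/10)-weighted average: (3/10)·(3/2) + (3/5)·(-11/4) + (1/10)·(17/4) = -31/40.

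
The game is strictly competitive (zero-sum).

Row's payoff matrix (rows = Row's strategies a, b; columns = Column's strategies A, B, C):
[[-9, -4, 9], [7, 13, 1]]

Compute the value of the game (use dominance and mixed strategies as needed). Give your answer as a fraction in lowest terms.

3

Column B is strictly dominated by A for Column (it gives Row more in every row).
The remaining 2×2 game on (a, b) × (A, C) has no saddle point. Let Row play a with probability p; indifference gives −9p + 7(1−p) = 9p + (1−p), so p = 1/4.
Similarly Column's optimal q on A is 1/3, and the value is -9·(1/3) + (9)·(2/3) = 3.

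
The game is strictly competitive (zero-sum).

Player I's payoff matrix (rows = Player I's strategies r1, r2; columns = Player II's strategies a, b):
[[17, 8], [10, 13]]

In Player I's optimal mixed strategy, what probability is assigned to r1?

1/4

Row minima are 8 and 10, so Player I's maximin is 10; column maxima are 17 and 13, so Player II's minimax is 13. These differ, so the equilibrium is in mixed strategies.
Let Player I play r1 with probability p. Player II is indifferent when 17p + 10(1−p) = 8p + 13(1−p), giving p = 1/4.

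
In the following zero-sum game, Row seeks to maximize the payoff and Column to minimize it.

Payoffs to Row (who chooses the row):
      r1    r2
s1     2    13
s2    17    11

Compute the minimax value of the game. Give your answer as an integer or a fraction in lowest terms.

Row minima are 2 and 11, so Row's maximin is 11; column maxima are 17 and 13, so Column's minimax is 13. These differ, so the equilibrium is in mixed strategies.
Let Row play s1 with probability p. Column is indifferent when 2p + 17(1−p) = 13p + 11(1−p), giving p = 6/17.
Let Column play r1 with probability q. Row is indifferent when 2q + 13(1−q) = 17q + 11(1−q), giving q = 2/17.
The value is 2·(2/17) + (13)·(15/17) = 199/17.

199/17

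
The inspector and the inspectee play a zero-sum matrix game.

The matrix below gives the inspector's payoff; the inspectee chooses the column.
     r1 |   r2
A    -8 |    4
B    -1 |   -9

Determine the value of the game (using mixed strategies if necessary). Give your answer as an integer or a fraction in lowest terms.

Row minima are -8 and -9, so the inspector's maximin is -8; column maxima are -1 and 4, so the inspectee's minimax is -1. These differ, so the equilibrium is in mixed strategies.
Let the inspector play A with probability p. The inspectee is indifferent when −8p − (1−p) = 4p − 9(1−p), giving p = 2/5.
Let the inspectee play r1 with probability q. The inspector is indifferent when −8q + 4(1−q) = −q − 9(1−q), giving q = 13/20.
The value is -8·(13/20) + (4)·(7/20) = -19/5.

-19/5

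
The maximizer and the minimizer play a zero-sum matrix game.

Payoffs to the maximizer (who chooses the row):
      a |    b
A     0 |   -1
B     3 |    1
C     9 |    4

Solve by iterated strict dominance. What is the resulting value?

Column a is strictly dominated by b for the minimizer (-1<0, 1<3, 4<9); eliminate a.
Row A is strictly dominated by row B (1>-1); eliminate A.
Row B is strictly dominated by row C (4>1); eliminate B.
Only (C, b) remains, with payoff 4.

4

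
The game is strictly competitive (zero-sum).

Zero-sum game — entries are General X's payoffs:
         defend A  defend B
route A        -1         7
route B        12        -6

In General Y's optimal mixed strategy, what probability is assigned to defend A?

1/2

Row minima are -1 and -6, so General X's maximin is -1; column maxima are 12 and 7, so General Y's minimax is 7. These differ, so the equilibrium is in mixed strategies.
Let General Y play defend A with probability q. General X is indifferent when −q + 7(1−q) = 12q − 6(1−q), giving q = 1/2.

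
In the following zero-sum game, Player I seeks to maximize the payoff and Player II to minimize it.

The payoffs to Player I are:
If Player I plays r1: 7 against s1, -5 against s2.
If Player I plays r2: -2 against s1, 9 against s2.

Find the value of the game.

53/23

Row minima are -5 and -2, so Player I's maximin is -2; column maxima are 7 and 9, so Player II's minimax is 7. These differ, so the equilibrium is in mixed strategies.
Let Player I play r1 with probability p. Player II is indifferent when 7p − 2(1−p) = −5p + 9(1−p), giving p = 11/23.
Let Player II play s1 with probability q. Player I is indifferent when 7q − 5(1−q) = −2q + 9(1−q), giving q = 14/23.
The value is 7·(14/23) + (-5)·(9/23) = 53/23.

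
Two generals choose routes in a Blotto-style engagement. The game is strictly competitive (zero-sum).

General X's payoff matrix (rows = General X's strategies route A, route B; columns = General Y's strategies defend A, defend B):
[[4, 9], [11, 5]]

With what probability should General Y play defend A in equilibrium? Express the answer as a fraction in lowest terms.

Row minima are 4 and 5, so General X's maximin is 5; column maxima are 11 and 9, so General Y's minimax is 9. These differ, so the equilibrium is in mixed strategies.
Let General Y play defend A with probability q. General X is indifferent when 4q + 9(1−q) = 11q + 5(1−q), giving q = 4/11.

4/11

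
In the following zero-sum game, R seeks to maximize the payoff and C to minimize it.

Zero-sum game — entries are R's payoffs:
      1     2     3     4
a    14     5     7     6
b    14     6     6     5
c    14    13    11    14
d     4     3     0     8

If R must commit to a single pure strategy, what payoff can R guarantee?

The worst-case payoff for each row is a: 5, b: 5, c: 11, d: 0.
The best of these is 11.

11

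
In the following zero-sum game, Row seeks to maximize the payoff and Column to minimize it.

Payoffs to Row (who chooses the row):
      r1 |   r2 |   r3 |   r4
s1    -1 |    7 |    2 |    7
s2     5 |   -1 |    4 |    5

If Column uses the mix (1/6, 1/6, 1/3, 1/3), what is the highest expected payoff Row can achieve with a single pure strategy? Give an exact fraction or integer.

s1: (-1)·(1/6) + (7)·(1/6) + (2)·(1/3) + (7)·(1/3) = 4.
s2: (5)·(1/6) + (-1)·(1/6) + (4)·(1/3) + (5)·(1/3) = 11/3.
The best pure response is s1 with expected payoff 4.

4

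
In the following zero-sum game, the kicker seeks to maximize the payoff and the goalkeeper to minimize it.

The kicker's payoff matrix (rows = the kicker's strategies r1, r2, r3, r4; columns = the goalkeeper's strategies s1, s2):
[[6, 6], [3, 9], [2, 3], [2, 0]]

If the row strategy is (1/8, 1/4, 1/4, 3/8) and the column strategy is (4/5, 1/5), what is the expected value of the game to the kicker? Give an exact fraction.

Against (4/5, 1/5), each row's expected payoff is r1: 6; r2: 21/5; r3: 11/5; r4: 8/5.
Taking the (1/8, 1/4, 1/4, 3/8)-weighted average: (1/8)·(6) + (1/4)·(21/5) + (1/4)·(11/5) + (3/8)·(8/5) = 59/20.

59/20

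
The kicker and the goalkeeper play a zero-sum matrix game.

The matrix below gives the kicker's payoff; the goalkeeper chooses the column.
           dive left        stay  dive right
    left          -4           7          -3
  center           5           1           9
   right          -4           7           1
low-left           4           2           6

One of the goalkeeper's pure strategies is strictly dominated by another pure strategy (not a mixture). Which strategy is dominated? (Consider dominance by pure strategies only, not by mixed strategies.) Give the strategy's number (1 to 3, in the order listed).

3

The goalkeeper prefers columns that give the kicker less. Compare dive right with dive left: -4 < -3, 5 < 9, -4 < 1, 4 < 6.
So dive left strictly dominates dive right for the goalkeeper; dive right is strictly dominated.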